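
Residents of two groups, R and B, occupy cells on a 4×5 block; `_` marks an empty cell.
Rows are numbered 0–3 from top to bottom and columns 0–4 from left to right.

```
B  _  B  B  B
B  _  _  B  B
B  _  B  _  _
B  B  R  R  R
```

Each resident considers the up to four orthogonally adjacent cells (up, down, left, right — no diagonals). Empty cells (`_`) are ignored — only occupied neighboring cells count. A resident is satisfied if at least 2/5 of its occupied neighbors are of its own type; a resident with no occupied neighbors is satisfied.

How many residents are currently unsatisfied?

2

(0,0)B 1/1 ok
(0,2)B 1/1 ok
(0,3)B 3/3 ok
(0,4)B 2/2 ok
(1,0)B 2/2 ok
(1,3)B 2/2 ok
(1,4)B 2/2 ok
(2,0)B 2/2 ok
(2,2)B 0/1 unhappy
(3,0)B 2/2 ok
(3,1)B 1/2 ok
(3,2)R 1/3 unhappy
(3,3)R 2/2 ok
(3,4)R 1/1 ok
Unsatisfied: (2,2), (3,2) — 2 in total.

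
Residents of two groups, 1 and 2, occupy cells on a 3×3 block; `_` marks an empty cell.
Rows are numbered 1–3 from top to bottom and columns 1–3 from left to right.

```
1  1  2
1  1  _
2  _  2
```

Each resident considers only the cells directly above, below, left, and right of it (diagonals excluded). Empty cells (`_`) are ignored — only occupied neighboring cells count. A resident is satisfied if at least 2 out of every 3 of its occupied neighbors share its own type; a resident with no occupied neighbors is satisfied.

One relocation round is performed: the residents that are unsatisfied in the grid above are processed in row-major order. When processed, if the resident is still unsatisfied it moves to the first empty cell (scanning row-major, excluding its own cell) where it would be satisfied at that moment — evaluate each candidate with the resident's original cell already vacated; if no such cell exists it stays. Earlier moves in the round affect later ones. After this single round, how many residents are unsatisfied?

Initially unsatisfied (in order): (1,3), (3,1).
  (1,3) → (3,2).
  (3,1): no empty cell satisfies it; stays.
Resulting grid:
1 1 _
1 1 _
2 2 2
Unsatisfied now: (3,1).

1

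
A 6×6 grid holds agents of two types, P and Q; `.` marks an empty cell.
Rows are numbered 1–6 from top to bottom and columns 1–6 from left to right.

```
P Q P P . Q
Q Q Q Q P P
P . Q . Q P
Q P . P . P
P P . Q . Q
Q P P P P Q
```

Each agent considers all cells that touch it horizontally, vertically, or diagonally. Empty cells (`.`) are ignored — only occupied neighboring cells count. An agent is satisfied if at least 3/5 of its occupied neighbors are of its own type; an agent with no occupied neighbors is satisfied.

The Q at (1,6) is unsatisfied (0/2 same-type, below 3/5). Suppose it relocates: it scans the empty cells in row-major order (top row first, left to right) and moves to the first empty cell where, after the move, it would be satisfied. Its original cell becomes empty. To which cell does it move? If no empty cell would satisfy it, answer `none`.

Vacating (1,6). Empty cells in order:
  (1,5): 1/4 same-type → still unsatisfied.
  (3,2): 5/7 same-type → satisfied — stop here.

(3,2)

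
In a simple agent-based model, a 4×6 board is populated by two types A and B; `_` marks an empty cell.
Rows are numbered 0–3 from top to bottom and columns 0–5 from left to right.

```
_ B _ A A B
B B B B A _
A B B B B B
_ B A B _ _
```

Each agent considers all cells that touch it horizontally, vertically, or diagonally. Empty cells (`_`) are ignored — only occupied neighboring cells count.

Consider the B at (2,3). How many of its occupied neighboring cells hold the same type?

5

Occupied neighbors of (2,3): (1,2)=B, (1,3)=B, (1,4)=A, (2,2)=B, (2,4)=B, (3,2)=A, (3,3)=B.
Same type (B): 5 of 7.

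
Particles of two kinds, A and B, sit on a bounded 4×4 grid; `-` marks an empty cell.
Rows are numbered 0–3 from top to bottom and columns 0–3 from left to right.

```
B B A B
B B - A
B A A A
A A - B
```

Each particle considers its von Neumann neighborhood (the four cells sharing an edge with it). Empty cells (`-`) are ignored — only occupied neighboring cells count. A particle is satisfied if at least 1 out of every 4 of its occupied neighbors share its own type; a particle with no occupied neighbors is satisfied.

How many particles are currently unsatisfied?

3

Row 0: (0,0)B 2/2 ✓ · (0,1)B 2/3 ✓ · (0,2)A 0/2 ✗ · (0,3)B 0/2 ✗
Row 1: (1,0)B 3/3 ✓ · (1,1)B 2/3 ✓ · (1,3)A 1/2 ✓
Row 2: (2,0)B 1/3 ✓ · (2,1)A 2/4 ✓ · (2,2)A 2/2 ✓ · (2,3)A 2/3 ✓
Row 3: (3,0)A 1/2 ✓ · (3,1)A 2/2 ✓ · (3,3)B 0/1 ✗
Unsatisfied: (0,2), (0,3), (3,3) — 3 in total.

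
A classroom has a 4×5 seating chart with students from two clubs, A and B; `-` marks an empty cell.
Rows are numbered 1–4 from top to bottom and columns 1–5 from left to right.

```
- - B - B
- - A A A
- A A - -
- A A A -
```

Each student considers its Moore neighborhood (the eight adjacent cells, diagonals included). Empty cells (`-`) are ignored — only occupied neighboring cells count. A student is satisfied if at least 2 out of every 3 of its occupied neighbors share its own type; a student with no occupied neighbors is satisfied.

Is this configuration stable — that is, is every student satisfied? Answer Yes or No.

Row 1: (1,3)B 0/2 unhappy · (1,5)B 0/2 unhappy
Row 2: (2,3)A 3/4 ok · (2,4)A 3/5 unhappy · (2,5)A 1/2 unhappy
Row 3: (3,2)A 4/4 ok · (3,3)A 6/6 ok
Row 4: (4,2)A 3/3 ok · (4,3)A 4/4 ok · (4,4)A 2/2 ok
For instance (1,3) has only 0/2 same-type neighbors, below 2/3.

No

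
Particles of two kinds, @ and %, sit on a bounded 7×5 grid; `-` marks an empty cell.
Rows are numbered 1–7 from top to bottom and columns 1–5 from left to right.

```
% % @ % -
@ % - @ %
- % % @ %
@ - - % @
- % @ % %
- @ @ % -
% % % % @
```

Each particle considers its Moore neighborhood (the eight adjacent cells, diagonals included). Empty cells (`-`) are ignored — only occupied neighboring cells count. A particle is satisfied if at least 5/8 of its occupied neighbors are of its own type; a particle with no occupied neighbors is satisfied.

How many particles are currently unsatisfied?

Row 1: (1,1)% 2/3 ✓ · (1,2)% 2/4 ✗ · (1,3)@ 1/4 ✗ · (1,4)% 1/3 ✗
Row 2: (2,1)@ 0/4 ✗ · (2,2)% 4/6 ✓ · (2,4)@ 2/6 ✗ · (2,5)% 2/4 ✗
Row 3: (3,2)% 2/4 ✗ · (3,3)% 3/5 ✗ · (3,4)@ 2/6 ✗ · (3,5)% 2/5 ✗
Row 4: (4,1)@ 0/2 ✗ · (4,4)% 4/7 ✗ · (4,5)@ 1/5 ✗
Row 5: (5,2)% 0/4 ✗ · (5,3)@ 2/6 ✗ · (5,4)% 3/6 ✗ · (5,5)% 3/4 ✓
Row 6: (6,2)@ 2/6 ✗ · (6,3)@ 2/8 ✗ · (6,4)% 4/7 ✗
Row 7: (7,1)% 1/2 ✗ · (7,2)% 2/4 ✗ · (7,3)% 3/5 ✗ · (7,4)% 2/4 ✗ · (7,5)@ 0/2 ✗
Unsatisfied: (1,2), (1,3), (1,4), (2,1), (2,4), (2,5), (3,2), (3,3), (3,4), (3,5), (4,1), (4,4), (4,5), (5,2), (5,3), (5,4), (6,2), (6,3), (6,4), (7,1), (7,2), (7,3), (7,4), (7,5) — 24 in total.

24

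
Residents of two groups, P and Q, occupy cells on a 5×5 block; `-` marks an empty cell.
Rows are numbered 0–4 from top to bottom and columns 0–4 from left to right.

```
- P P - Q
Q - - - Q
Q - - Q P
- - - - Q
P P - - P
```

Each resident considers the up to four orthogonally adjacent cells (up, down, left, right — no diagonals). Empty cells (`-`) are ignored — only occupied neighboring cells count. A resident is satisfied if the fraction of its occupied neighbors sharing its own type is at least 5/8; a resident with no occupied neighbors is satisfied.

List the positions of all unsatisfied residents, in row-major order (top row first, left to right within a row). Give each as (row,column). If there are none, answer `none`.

(0,1)P 1/1 ok
(0,2)P 1/1 ok
(0,4)Q 1/1 ok
(1,0)Q 1/1 ok
(1,4)Q 1/2 unhappy
(2,0)Q 1/1 ok
(2,3)Q 0/1 unhappy
(2,4)P 0/3 unhappy
(3,4)Q 0/2 unhappy
(4,0)P 1/1 ok
(4,1)P 1/1 ok
(4,4)P 0/1 unhappy

(1,4), (2,3), (2,4), (3,4), (4,4)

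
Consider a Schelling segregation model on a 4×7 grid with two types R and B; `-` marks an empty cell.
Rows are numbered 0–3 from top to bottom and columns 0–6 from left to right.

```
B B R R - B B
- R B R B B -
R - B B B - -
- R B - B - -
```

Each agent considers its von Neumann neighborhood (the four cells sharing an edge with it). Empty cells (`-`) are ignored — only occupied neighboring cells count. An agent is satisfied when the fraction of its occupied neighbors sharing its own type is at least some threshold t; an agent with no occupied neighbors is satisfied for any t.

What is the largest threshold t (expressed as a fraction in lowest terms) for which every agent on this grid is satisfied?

0/1

Row 0: (0,0)B 1/1 · (0,1)B 1/3 · (0,2)R 1/3 · (0,3)R 2/2 · (0,5)B 2/2 · (0,6)B 1/1
Row 1: (1,1)R 0/2 · (1,2)B 1/4 · (1,3)R 1/4 · (1,4)B 2/3 · (1,5)B 2/2
Row 2: (2,0)R — no occupied neighbors · (2,2)B 3/3 · (2,3)B 2/3 · (2,4)B 3/3
Row 3: (3,1)R 0/1 · (3,2)B 1/2 · (3,4)B 1/1
The smallest same-type fraction is 0/2 at (1,1), which reduces to 0/1. Any threshold above that leaves this agent unsatisfied.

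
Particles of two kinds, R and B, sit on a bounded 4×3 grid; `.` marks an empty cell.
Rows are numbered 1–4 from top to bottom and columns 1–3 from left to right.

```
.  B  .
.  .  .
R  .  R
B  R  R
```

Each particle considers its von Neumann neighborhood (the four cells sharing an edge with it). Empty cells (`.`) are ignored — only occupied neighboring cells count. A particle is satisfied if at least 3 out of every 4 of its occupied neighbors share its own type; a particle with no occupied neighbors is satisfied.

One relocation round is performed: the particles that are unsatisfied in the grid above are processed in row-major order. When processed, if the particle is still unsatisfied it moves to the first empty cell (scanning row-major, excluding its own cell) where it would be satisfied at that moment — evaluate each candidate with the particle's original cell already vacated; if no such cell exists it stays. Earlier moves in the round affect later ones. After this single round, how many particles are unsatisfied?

0

Initially unsatisfied (in order): (3,1), (4,1), (4,2).
  (3,1) → (2,1).
  (4,1) → (1,3).
  (4,2): now satisfied by earlier moves; stays.
Resulting grid:
. B B
R . .
. . R
. R R
All satisfied now.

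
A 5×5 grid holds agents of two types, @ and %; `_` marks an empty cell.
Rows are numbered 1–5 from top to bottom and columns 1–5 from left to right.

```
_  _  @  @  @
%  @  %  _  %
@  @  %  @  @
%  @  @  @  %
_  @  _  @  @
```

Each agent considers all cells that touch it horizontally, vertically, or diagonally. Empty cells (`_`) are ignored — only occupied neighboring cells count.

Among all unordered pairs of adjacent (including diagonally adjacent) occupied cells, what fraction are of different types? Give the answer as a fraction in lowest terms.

27/49

Scan each occupied cell's neighbors to the right and below (and the two forward diagonals) so each pair is counted once.
From row 1: 4 unlike of 7 pairs (running 4/7).
From row 2: 9 unlike of 12 pairs (running 13/19).
From row 3: 9 unlike of 17 pairs (running 22/36).
From row 4: 5 unlike of 12 pairs (running 27/48).
From row 5: 0 unlike of 1 pairs (running 27/49).
Total adjacent occupied pairs: 49; unlike-type pairs: 27.
27/49 is already in lowest terms.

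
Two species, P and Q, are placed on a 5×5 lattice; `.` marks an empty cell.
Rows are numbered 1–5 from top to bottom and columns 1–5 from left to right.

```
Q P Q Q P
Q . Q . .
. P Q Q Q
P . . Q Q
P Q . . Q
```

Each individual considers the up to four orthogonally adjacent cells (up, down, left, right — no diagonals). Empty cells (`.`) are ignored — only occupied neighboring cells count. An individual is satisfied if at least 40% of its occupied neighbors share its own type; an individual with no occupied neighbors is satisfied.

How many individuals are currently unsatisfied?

4

Row 1: (1,1)Q 1/2 ✓ · (1,2)P 0/2 ✗ · (1,3)Q 2/3 ✓ · (1,4)Q 1/2 ✓ · (1,5)P 0/1 ✗
Row 2: (2,1)Q 1/1 ✓ · (2,3)Q 2/2 ✓
Row 3: (3,2)P 0/1 ✗ · (3,3)Q 2/3 ✓ · (3,4)Q 3/3 ✓ · (3,5)Q 2/2 ✓
Row 4: (4,1)P 1/1 ✓ · (4,4)Q 2/2 ✓ · (4,5)Q 3/3 ✓
Row 5: (5,1)P 1/2 ✓ · (5,2)Q 0/1 ✗ · (5,5)Q 1/1 ✓
Unsatisfied: (1,2), (1,5), (3,2), (5,2) — 4 in total.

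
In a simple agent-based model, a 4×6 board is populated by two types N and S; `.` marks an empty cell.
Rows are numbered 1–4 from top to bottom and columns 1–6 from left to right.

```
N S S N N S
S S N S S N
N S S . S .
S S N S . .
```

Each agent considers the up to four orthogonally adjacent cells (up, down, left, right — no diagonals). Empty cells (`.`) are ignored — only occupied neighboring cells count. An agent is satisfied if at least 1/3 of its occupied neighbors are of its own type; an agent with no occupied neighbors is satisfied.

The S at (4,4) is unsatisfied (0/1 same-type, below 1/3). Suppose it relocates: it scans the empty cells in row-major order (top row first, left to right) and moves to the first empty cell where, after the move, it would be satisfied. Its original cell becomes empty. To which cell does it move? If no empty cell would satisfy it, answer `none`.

(3,4)

Vacating (4,4). Empty cells in order:
  (3,4): 3/3 same-type → satisfied — stop here.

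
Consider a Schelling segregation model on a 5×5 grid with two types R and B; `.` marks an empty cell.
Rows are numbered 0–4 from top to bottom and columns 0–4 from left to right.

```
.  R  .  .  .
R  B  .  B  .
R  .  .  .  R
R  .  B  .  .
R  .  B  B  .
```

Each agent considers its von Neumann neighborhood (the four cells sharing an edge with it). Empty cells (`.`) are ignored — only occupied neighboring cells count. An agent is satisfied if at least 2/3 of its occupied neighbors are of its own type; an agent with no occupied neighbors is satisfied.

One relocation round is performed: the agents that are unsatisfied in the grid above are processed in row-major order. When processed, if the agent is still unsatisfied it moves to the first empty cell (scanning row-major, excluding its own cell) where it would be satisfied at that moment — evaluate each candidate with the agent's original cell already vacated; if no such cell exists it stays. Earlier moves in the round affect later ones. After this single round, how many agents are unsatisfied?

0

Initially unsatisfied (in order): (0,1), (1,0), (1,1).
  (0,1) → (0,0).
  (1,0): now satisfied by earlier moves; stays.
  (1,1) → (0,2).
Resulting grid:
R . B . .
R . . B .
R . . . R
R . B . .
R . B B .
All satisfied now.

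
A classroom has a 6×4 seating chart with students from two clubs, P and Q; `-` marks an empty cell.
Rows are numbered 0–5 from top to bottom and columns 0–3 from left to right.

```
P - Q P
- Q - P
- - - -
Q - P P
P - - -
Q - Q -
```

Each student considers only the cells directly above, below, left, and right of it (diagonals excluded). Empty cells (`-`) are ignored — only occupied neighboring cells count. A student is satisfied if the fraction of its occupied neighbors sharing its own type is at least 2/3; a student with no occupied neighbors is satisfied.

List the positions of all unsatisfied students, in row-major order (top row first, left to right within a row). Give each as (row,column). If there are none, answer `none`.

(0,2), (0,3), (3,0), (4,0), (5,0)

Row 0: (0,0)P 0/0 ✓ · (0,2)Q 0/1 ✗ · (0,3)P 1/2 ✗
Row 1: (1,1)Q 0/0 ✓ · (1,3)P 1/1 ✓
Row 3: (3,0)Q 0/1 ✗ · (3,2)P 1/1 ✓ · (3,3)P 1/1 ✓
Row 4: (4,0)P 0/2 ✗
Row 5: (5,0)Q 0/1 ✗ · (5,2)Q 0/0 ✓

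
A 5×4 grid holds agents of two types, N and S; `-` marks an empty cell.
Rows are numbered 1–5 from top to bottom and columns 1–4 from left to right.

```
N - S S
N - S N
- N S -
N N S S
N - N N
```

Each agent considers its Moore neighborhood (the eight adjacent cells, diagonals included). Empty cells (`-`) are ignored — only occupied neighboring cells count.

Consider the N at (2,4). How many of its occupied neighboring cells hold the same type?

Occupied neighbors of (2,4): (1,3)=S, (1,4)=S, (2,3)=S, (3,3)=S.
Same type (N): 0 of 4.

0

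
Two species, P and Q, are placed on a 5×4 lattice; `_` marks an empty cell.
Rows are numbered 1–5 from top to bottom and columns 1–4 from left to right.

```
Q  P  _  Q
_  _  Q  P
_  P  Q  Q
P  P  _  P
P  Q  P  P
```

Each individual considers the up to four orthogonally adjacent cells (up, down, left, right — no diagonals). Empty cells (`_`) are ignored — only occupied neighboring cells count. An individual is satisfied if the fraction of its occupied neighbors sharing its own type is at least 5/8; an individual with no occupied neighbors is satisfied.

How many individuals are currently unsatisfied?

Row 1: (1,1)Q 0/1 ✗ · (1,2)P 0/1 ✗ · (1,4)Q 0/1 ✗
Row 2: (2,3)Q 1/2 ✗ · (2,4)P 0/3 ✗
Row 3: (3,2)P 1/2 ✗ · (3,3)Q 2/3 ✓ · (3,4)Q 1/3 ✗
Row 4: (4,1)P 2/2 ✓ · (4,2)P 2/3 ✓ · (4,4)P 1/2 ✗
Row 5: (5,1)P 1/2 ✗ · (5,2)Q 0/3 ✗ · (5,3)P 1/2 ✗ · (5,4)P 2/2 ✓
Unsatisfied: (1,1), (1,2), (1,4), (2,3), (2,4), (3,2), (3,4), (4,4), (5,1), (5,2), (5,3) — 11 in total.

11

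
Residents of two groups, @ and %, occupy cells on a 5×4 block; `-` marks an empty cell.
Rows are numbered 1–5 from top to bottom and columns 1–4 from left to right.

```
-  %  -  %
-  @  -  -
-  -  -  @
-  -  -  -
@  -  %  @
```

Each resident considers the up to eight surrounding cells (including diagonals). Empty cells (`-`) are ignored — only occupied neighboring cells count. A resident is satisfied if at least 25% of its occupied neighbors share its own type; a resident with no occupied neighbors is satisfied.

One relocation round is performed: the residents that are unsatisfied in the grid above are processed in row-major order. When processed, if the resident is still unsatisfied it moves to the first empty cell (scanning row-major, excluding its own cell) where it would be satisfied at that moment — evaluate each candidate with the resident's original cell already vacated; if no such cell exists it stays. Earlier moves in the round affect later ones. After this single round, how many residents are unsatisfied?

Initially unsatisfied (in order): (1,2), (2,2), (5,3), (5,4).
  (1,2) → (1,3).
  (2,2) → (1,1).
  (5,3) → (1,2).
  (5,4): now satisfied by earlier moves; stays.
Resulting grid:
@ % % %
- - - -
- - - @
- - - -
@ - - @
Unsatisfied now: (1,1).

1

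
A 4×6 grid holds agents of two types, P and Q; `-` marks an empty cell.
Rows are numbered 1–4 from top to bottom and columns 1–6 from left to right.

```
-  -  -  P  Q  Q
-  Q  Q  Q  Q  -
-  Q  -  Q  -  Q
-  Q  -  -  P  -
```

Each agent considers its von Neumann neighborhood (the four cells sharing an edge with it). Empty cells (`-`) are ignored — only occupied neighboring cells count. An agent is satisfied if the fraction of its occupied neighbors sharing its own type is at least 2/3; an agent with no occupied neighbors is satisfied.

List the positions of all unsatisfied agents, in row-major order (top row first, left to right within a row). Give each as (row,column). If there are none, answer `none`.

(1,4)P 0/2 unhappy
(1,5)Q 2/3 ok
(1,6)Q 1/1 ok
(2,2)Q 2/2 ok
(2,3)Q 2/2 ok
(2,4)Q 3/4 ok
(2,5)Q 2/2 ok
(3,2)Q 2/2 ok
(3,4)Q 1/1 ok
(3,6)Q 0/0 ok
(4,2)Q 1/1 ok
(4,5)P 0/0 ok

(1,4)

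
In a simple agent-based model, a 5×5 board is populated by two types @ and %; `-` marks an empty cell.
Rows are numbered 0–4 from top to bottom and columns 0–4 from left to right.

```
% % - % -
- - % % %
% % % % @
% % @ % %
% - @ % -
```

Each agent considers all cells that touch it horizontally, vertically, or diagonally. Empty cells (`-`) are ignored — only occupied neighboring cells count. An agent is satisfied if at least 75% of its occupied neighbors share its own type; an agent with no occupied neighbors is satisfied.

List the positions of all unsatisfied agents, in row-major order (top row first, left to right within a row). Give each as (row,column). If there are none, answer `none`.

(2,4), (3,1), (3,2), (3,3), (4,2), (4,3)

Row 0: (0,0)% 1/1 ✓ · (0,1)% 2/2 ✓ · (0,3)% 3/3 ✓
Row 1: (1,2)% 6/6 ✓ · (1,3)% 5/6 ✓ · (1,4)% 3/4 ✓
Row 2: (2,0)% 3/3 ✓ · (2,1)% 5/6 ✓ · (2,2)% 6/7 ✓ · (2,3)% 6/8 ✓ · (2,4)@ 0/5 ✗
Row 3: (3,0)% 4/4 ✓ · (3,1)% 5/7 ✗ · (3,2)@ 1/7 ✗ · (3,3)% 4/7 ✗ · (3,4)% 3/4 ✓
Row 4: (4,0)% 2/2 ✓ · (4,2)@ 1/4 ✗ · (4,3)% 2/4 ✗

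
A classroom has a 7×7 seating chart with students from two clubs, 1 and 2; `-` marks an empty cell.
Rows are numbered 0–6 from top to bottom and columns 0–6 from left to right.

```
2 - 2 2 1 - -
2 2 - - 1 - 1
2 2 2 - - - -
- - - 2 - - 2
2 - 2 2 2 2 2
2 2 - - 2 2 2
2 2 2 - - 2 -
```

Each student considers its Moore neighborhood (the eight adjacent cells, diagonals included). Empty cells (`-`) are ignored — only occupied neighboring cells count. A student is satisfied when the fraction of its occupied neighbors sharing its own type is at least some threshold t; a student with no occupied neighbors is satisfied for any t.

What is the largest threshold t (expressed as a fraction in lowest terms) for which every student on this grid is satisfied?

(0,0)2 2/2
(0,2)2 2/2
(0,3)2 1/3
(0,4)1 1/2
(1,0)2 4/4
(1,1)2 6/6
(1,4)1 1/2
(1,6)1 — no occupied neighbors
(2,0)2 3/3
(2,1)2 4/4
(2,2)2 3/3
(3,3)2 4/4
(3,6)2 2/2
(4,0)2 2/2
(4,2)2 3/3
(4,3)2 4/4
(4,4)2 5/5
(4,5)2 6/6
(4,6)2 4/4
(5,0)2 4/4
(5,1)2 6/6
(5,4)2 5/5
(5,5)2 6/6
(5,6)2 4/4
(6,0)2 3/3
(6,1)2 4/4
(6,2)2 2/2
(6,5)2 3/3
The smallest same-type fraction is 1/3 at (0,3), which reduces to 1/3. Any threshold above that leaves this student unsatisfied.

1/3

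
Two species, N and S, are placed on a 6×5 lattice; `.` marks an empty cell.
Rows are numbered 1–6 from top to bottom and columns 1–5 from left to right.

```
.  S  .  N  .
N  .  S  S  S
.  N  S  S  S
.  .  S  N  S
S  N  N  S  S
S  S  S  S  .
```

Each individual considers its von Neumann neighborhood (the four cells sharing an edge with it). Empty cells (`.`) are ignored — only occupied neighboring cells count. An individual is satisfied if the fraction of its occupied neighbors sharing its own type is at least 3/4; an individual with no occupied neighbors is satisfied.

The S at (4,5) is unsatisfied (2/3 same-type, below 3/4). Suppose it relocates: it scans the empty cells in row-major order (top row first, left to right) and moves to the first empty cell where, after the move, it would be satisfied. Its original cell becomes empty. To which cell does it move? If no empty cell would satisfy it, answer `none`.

Vacating (4,5). Empty cells in order:
  (1,1): 1/2 same-type → still unsatisfied.
  (1,3): 2/3 same-type → still unsatisfied.
  (1,5): 1/2 same-type → still unsatisfied.
  (2,2): 2/4 same-type → still unsatisfied.
  (3,1): 0/2 same-type → still unsatisfied.
  (4,1): 1/1 same-type → satisfied — stop here.

(4,1)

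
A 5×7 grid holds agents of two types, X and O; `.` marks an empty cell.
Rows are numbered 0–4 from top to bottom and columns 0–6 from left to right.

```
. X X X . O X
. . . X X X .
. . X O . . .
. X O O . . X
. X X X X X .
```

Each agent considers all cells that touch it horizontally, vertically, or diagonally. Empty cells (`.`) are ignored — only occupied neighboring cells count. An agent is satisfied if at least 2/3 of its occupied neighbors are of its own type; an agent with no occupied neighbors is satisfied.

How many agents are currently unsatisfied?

(0,1)X 1/1 ✓
(0,2)X 3/3 ✓
(0,3)X 3/3 ✓
(0,5)O 0/3 ✗
(0,6)X 1/2 ✗
(1,3)X 4/5 ✓
(1,4)X 3/5 ✗
(1,5)X 2/3 ✓
(2,2)X 2/5 ✗
(2,3)O 2/5 ✗
(3,1)X 3/4 ✓
(3,2)O 2/7 ✗
(3,3)O 2/6 ✗
(3,6)X 1/1 ✓
(4,1)X 2/3 ✓
(4,2)X 3/5 ✗
(4,3)X 2/4 ✗
(4,4)X 2/3 ✓
(4,5)X 2/2 ✓
Unsatisfied: (0,5), (0,6), (1,4), (2,2), (2,3), (3,2), (3,3), (4,2), (4,3) — 9 in total.

9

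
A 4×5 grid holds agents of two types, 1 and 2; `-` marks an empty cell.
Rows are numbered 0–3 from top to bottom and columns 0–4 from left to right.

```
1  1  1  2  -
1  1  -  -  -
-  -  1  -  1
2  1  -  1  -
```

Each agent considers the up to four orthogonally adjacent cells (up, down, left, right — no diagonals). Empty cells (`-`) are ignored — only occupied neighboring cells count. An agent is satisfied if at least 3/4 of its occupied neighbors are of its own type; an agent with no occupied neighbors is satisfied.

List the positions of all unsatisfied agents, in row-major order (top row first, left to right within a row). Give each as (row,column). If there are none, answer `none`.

(0,0)1 2/2 ✓
(0,1)1 3/3 ✓
(0,2)1 1/2 ✗
(0,3)2 0/1 ✗
(1,0)1 2/2 ✓
(1,1)1 2/2 ✓
(2,2)1 0/0 ✓
(2,4)1 0/0 ✓
(3,0)2 0/1 ✗
(3,1)1 0/1 ✗
(3,3)1 0/0 ✓

(0,2), (0,3), (3,0), (3,1)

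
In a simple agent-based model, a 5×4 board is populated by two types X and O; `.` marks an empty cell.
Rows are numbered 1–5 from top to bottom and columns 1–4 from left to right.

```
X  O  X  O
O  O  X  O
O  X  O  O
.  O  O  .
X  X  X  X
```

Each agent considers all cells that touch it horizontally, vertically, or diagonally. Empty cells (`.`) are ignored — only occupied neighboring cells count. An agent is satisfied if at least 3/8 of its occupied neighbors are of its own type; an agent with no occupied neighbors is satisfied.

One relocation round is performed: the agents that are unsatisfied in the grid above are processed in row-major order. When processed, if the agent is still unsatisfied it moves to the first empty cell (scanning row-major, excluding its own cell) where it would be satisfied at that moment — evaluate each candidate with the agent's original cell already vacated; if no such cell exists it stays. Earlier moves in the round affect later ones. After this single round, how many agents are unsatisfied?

2

Initially unsatisfied (in order): (1,1), (1,3), (1,4), (2,3), (3,2).
  (1,1) → (4,1).
  (1,3) → (4,4).
  (1,4): now satisfied by earlier moves; stays.
  (2,3): no empty cell satisfies it; stays.
  (3,2): no empty cell satisfies it; stays.
Resulting grid:
. O . O
O O X O
O X O O
X O O X
X X X X
Unsatisfied now: (2,3), (3,2).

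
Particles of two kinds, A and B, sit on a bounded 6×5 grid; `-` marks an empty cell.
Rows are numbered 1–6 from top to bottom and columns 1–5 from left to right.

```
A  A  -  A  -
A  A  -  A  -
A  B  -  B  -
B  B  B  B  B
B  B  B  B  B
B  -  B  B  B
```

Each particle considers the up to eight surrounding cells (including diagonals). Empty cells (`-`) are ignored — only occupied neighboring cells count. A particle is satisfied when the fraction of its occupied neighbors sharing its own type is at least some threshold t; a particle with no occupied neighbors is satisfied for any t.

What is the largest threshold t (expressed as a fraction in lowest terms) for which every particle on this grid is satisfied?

2/5

(1,1)A 3/3
(1,2)A 3/3
(1,4)A 1/1
(2,1)A 4/5
(2,2)A 4/5
(2,4)A 1/2
(3,1)A 2/5
(3,2)B 3/6
(3,4)B 3/4
(4,1)B 4/5
(4,2)B 6/7
(4,3)B 7/7
(4,4)B 6/6
(4,5)B 4/4
(5,1)B 4/4
(5,2)B 7/7
(5,3)B 7/7
(5,4)B 8/8
(5,5)B 5/5
(6,1)B 2/2
(6,3)B 4/4
(6,4)B 5/5
(6,5)B 3/3
The smallest same-type fraction is 2/5 at (3,1), which reduces to 2/5. Any threshold above that leaves this particle unsatisfied.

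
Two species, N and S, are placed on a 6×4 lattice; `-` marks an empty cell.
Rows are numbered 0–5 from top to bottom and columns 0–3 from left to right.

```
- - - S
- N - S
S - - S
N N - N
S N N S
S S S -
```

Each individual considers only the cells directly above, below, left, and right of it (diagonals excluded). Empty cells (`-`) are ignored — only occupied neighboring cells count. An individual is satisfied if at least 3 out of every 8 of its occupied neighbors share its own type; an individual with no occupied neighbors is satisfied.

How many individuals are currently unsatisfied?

6

(0,3)S 1/1 ✓
(1,1)N 0/0 ✓
(1,3)S 2/2 ✓
(2,0)S 0/1 ✗
(2,3)S 1/2 ✓
(3,0)N 1/3 ✗
(3,1)N 2/2 ✓
(3,3)N 0/2 ✗
(4,0)S 1/3 ✗
(4,1)N 2/4 ✓
(4,2)N 1/3 ✗
(4,3)S 0/2 ✗
(5,0)S 2/2 ✓
(5,1)S 2/3 ✓
(5,2)S 1/2 ✓
Unsatisfied: (2,0), (3,0), (3,3), (4,0), (4,2), (4,3) — 6 in total.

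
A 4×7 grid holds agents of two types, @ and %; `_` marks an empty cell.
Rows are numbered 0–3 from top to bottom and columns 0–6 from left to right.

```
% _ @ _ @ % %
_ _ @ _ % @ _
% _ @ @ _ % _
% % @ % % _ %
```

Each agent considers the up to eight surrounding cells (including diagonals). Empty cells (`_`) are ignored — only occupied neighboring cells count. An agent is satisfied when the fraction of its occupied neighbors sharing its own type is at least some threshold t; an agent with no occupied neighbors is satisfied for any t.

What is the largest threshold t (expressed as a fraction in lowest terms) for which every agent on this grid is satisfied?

(0,0)% — no occupied neighbors
(0,2)@ 1/1
(0,4)@ 1/3
(0,5)% 2/4
(0,6)% 1/2
(1,2)@ 3/3
(1,4)% 2/5
(1,5)@ 1/5
(2,0)% 2/2
(2,2)@ 3/5
(2,3)@ 3/6
(2,5)% 3/4
(3,0)% 2/2
(3,1)% 2/4
(3,2)@ 2/4
(3,3)% 1/4
(3,4)% 2/3
(3,6)% 1/1
The smallest same-type fraction is 1/5 at (1,5), which reduces to 1/5. Any threshold above that leaves this agent unsatisfied.

1/5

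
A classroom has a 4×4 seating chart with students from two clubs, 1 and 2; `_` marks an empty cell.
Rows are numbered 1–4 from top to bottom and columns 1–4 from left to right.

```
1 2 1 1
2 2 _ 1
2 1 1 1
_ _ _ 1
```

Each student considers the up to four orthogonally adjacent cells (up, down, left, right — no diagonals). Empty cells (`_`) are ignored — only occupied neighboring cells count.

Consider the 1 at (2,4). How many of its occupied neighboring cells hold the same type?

2

Occupied neighbors of (2,4): (1,4)=1, (3,4)=1.
Same type (1): 2 of 2.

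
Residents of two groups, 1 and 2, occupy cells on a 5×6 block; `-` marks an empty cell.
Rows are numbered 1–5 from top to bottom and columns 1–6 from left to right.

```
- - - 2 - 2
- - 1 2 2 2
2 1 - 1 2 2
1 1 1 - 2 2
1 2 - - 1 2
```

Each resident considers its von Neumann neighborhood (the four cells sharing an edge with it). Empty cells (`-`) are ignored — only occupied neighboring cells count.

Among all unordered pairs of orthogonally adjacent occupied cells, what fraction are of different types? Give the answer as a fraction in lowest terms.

3/8

Scan each occupied cell's neighbors to the right and below so each pair is counted once.
From row 1: 0 unlike of 2 pairs (running 0/2).
From row 2: 2 unlike of 6 pairs (running 2/8).
From row 3: 3 unlike of 7 pairs (running 5/15).
From row 4: 2 unlike of 7 pairs (running 7/22).
From row 5: 2 unlike of 2 pairs (running 9/24).
Total adjacent occupied pairs: 24; unlike-type pairs: 9.
9/24 reduces to 3/8.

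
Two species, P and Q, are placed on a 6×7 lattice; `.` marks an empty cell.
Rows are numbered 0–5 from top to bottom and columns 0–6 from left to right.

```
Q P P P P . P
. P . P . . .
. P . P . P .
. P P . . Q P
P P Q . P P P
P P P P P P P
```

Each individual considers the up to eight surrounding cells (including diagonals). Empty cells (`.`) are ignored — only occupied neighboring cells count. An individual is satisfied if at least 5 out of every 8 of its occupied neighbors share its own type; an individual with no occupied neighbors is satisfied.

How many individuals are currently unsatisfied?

4

(0,0)Q 0/2 ✗
(0,1)P 2/3 ✓
(0,2)P 4/4 ✓
(0,3)P 3/3 ✓
(0,4)P 2/2 ✓
(0,6)P 0/0 ✓
(1,1)P 3/4 ✓
(1,3)P 4/4 ✓
(2,1)P 3/3 ✓
(2,3)P 2/2 ✓
(2,5)P 1/2 ✗
(3,1)P 4/5 ✓
(3,2)P 4/5 ✓
(3,5)Q 0/5 ✗
(3,6)P 3/4 ✓
(4,0)P 4/4 ✓
(4,1)P 6/7 ✓
(4,2)Q 0/6 ✗
(4,4)P 4/5 ✓
(4,5)P 6/7 ✓
(4,6)P 4/5 ✓
(5,0)P 3/3 ✓
(5,1)P 4/5 ✓
(5,2)P 3/4 ✓
(5,3)P 3/4 ✓
(5,4)P 4/4 ✓
(5,5)P 5/5 ✓
(5,6)P 3/3 ✓
Unsatisfied: (0,0), (2,5), (3,5), (4,2) — 4 in total.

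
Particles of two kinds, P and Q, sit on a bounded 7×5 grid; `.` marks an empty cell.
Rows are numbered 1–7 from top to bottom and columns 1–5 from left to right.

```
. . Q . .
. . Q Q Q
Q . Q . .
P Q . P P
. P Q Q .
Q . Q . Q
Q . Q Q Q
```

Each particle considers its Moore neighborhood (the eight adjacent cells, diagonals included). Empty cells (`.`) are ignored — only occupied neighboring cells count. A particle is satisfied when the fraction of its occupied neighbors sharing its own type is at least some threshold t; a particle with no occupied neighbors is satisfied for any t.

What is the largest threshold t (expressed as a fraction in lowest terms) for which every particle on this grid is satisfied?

(1,3)Q 2/2
(2,3)Q 3/3
(2,4)Q 4/4
(2,5)Q 1/1
(3,1)Q 1/2
(3,3)Q 3/4
(4,1)P 1/3
(4,2)Q 3/5
(4,4)P 1/4
(4,5)P 1/2
(5,2)P 1/5
(5,3)Q 3/5
(5,4)Q 3/5
(6,1)Q 1/2
(6,3)Q 4/5
(6,5)Q 3/3
(7,1)Q 1/1
(7,3)Q 2/2
(7,4)Q 4/4
(7,5)Q 2/2
The smallest same-type fraction is 1/5 at (5,2), which reduces to 1/5. Any threshold above that leaves this particle unsatisfied.

1/5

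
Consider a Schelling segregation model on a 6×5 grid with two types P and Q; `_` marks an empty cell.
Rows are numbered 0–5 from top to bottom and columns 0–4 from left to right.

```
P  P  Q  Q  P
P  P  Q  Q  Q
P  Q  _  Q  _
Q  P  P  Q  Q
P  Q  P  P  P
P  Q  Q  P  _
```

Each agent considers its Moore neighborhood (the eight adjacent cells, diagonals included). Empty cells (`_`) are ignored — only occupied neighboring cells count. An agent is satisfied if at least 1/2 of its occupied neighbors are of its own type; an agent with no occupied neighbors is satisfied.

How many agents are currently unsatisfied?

Row 0: (0,0)P 3/3 ✓ · (0,1)P 3/5 ✓ · (0,2)Q 3/5 ✓ · (0,3)Q 4/5 ✓ · (0,4)P 0/3 ✗
Row 1: (1,0)P 4/5 ✓ · (1,1)P 4/7 ✓ · (1,2)Q 5/7 ✓ · (1,3)Q 5/6 ✓ · (1,4)Q 3/4 ✓
Row 2: (2,0)P 3/5 ✓ · (2,1)Q 2/7 ✗ · (2,3)Q 5/6 ✓
Row 3: (3,0)Q 2/5 ✗ · (3,1)P 4/7 ✓ · (3,2)P 3/7 ✗ · (3,3)Q 2/6 ✗ · (3,4)Q 2/4 ✓
Row 4: (4,0)P 2/5 ✗ · (4,1)Q 3/8 ✗ · (4,2)P 4/8 ✓ · (4,3)P 4/7 ✓ · (4,4)P 2/4 ✓
Row 5: (5,0)P 1/3 ✗ · (5,1)Q 2/5 ✗ · (5,2)Q 2/5 ✗ · (5,3)P 3/4 ✓
Unsatisfied: (0,4), (2,1), (3,0), (3,2), (3,3), (4,0), (4,1), (5,0), (5,1), (5,2) — 10 in total.

10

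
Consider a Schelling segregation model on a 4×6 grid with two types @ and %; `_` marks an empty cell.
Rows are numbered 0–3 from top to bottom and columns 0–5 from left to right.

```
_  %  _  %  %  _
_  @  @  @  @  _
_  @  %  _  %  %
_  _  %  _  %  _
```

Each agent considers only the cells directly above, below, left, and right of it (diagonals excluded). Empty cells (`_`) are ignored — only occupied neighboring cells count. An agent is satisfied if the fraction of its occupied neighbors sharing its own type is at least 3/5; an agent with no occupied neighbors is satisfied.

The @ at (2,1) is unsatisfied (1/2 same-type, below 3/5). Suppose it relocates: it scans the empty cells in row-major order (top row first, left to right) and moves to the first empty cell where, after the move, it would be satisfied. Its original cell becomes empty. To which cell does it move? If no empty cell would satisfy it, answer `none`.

(1,0)

Vacating (2,1). Empty cells in order:
  (0,0): 0/1 same-type → still unsatisfied.
  (0,2): 1/3 same-type → still unsatisfied.
  (0,5): 0/1 same-type → still unsatisfied.
  (1,0): 1/1 same-type → satisfied — stop here.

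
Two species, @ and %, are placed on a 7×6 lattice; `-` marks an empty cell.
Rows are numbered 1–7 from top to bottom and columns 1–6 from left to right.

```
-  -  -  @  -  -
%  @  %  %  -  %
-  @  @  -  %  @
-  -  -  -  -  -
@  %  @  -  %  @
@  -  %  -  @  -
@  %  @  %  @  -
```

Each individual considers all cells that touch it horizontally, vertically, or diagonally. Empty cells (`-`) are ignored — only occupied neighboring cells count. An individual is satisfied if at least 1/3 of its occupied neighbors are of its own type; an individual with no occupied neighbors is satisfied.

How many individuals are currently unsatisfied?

Row 1: (1,4)@ 0/2 unhappy
Row 2: (2,1)% 0/2 unhappy · (2,2)@ 2/4 ok · (2,3)% 1/5 unhappy · (2,4)% 2/4 ok · (2,6)% 1/2 ok
Row 3: (3,2)@ 2/4 ok · (3,3)@ 2/4 ok · (3,5)% 2/3 ok · (3,6)@ 0/2 unhappy
Row 5: (5,1)@ 1/2 ok · (5,2)% 1/4 unhappy · (5,3)@ 0/2 unhappy · (5,5)% 0/2 unhappy · (5,6)@ 1/2 ok
Row 6: (6,1)@ 2/4 ok · (6,3)% 3/5 ok · (6,5)@ 2/4 ok
Row 7: (7,1)@ 1/2 ok · (7,2)% 1/4 unhappy · (7,3)@ 0/3 unhappy · (7,4)% 1/4 unhappy · (7,5)@ 1/2 ok
Unsatisfied: (1,4), (2,1), (2,3), (3,6), (5,2), (5,3), (5,5), (7,2), (7,3), (7,4) — 10 in total.

10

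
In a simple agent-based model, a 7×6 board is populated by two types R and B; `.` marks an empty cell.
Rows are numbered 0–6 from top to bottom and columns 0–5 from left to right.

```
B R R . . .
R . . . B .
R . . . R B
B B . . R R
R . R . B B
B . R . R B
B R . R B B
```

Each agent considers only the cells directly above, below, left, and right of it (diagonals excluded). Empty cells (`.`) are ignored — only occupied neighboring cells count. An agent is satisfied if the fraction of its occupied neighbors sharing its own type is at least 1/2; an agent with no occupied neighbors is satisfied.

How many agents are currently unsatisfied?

Row 0: (0,0)B 0/2 unhappy · (0,1)R 1/2 ok · (0,2)R 1/1 ok
Row 1: (1,0)R 1/2 ok · (1,4)B 0/1 unhappy
Row 2: (2,0)R 1/2 ok · (2,4)R 1/3 unhappy · (2,5)B 0/2 unhappy
Row 3: (3,0)B 1/3 unhappy · (3,1)B 1/1 ok · (3,4)R 2/3 ok · (3,5)R 1/3 unhappy
Row 4: (4,0)R 0/2 unhappy · (4,2)R 1/1 ok · (4,4)B 1/3 unhappy · (4,5)B 2/3 ok
Row 5: (5,0)B 1/2 ok · (5,2)R 1/1 ok · (5,4)R 0/3 unhappy · (5,5)B 2/3 ok
Row 6: (6,0)B 1/2 ok · (6,1)R 0/1 unhappy · (6,3)R 0/1 unhappy · (6,4)B 1/3 unhappy · (6,5)B 2/2 ok
Unsatisfied: (0,0), (1,4), (2,4), (2,5), (3,0), (3,5), (4,0), (4,4), (5,4), (6,1), (6,3), (6,4) — 12 in total.

12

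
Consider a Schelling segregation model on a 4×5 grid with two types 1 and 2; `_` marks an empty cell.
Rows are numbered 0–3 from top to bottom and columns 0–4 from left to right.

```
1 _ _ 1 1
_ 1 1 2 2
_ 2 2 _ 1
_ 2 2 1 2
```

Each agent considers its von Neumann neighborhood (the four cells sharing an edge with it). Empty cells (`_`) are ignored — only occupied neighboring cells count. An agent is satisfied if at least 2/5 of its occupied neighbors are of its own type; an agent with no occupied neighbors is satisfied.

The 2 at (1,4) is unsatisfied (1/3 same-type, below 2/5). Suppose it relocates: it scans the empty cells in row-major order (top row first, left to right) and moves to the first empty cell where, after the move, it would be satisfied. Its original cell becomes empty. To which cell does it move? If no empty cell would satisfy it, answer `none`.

(2,0)

Vacating (1,4). Empty cells in order:
  (0,1): 0/2 same-type → still unsatisfied.
  (0,2): 0/2 same-type → still unsatisfied.
  (1,0): 0/2 same-type → still unsatisfied.
  (2,0): 1/1 same-type → satisfied — stop here.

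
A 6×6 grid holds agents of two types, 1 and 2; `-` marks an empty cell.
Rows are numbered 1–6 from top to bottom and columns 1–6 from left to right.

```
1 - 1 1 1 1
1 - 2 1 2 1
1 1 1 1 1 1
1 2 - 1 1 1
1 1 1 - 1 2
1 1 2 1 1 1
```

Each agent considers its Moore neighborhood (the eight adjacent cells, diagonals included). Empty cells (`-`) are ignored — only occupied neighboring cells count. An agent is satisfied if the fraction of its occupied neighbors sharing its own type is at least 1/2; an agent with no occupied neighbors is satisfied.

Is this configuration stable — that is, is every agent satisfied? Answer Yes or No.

(1,1)1 1/1 ✓
(1,3)1 2/3 ✓
(1,4)1 3/5 ✓
(1,5)1 4/5 ✓
(1,6)1 2/3 ✓
(2,1)1 3/3 ✓
(2,3)2 0/6 ✗
(2,4)1 6/8 ✓
(2,5)2 0/8 ✗
(2,6)1 4/5 ✓
(3,1)1 3/4 ✓
(3,2)1 4/6 ✓
(3,3)1 4/6 ✓
(3,4)1 5/7 ✓
(3,5)1 7/8 ✓
(3,6)1 4/5 ✓
(4,1)1 4/5 ✓
(4,2)2 0/7 ✗
(4,4)1 6/6 ✓
(4,5)1 6/7 ✓
(4,6)1 4/5 ✓
(5,1)1 4/5 ✓
(5,2)1 5/7 ✓
(5,3)1 4/6 ✓
(5,5)1 6/7 ✓
(5,6)2 0/5 ✗
(6,1)1 3/3 ✓
(6,2)1 4/5 ✓
(6,3)2 0/4 ✗
(6,4)1 3/4 ✓
(6,5)1 3/4 ✓
(6,6)1 2/3 ✓
For instance (2,3) has only 0/6 same-type neighbors, below 1/2.

No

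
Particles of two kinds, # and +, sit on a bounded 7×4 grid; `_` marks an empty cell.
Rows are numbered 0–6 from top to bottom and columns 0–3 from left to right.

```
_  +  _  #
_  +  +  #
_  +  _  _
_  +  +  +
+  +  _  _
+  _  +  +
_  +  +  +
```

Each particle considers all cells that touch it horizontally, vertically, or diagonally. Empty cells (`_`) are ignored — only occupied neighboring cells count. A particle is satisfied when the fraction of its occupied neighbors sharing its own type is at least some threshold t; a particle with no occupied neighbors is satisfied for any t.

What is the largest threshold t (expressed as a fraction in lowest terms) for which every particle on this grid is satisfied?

1/2

(0,1)+ 2/2
(0,3)# 1/2
(1,1)+ 3/3
(1,2)+ 3/5
(1,3)# 1/2
(2,1)+ 4/4
(3,1)+ 4/4
(3,2)+ 4/4
(3,3)+ 1/1
(4,0)+ 3/3
(4,1)+ 5/5
(5,0)+ 3/3
(5,2)+ 5/5
(5,3)+ 3/3
(6,1)+ 3/3
(6,2)+ 4/4
(6,3)+ 3/3
The smallest same-type fraction is 1/2 at (0,3), which reduces to 1/2. Any threshold above that leaves this particle unsatisfied.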